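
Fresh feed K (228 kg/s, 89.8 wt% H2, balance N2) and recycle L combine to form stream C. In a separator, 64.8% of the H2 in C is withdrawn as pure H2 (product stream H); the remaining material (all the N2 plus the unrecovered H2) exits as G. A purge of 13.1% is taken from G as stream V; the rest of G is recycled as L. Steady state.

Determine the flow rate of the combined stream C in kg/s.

472.5 kg/s

N2 enters only via K and leaves only via the purge: 228×0.102 = 0.131×(N2 in G), and the separator passes all N2, so N2 in C = N2 in G = 177.53 kg/s.
H2 in C: m_A = 228×0.898 + (1−0.131)·(1−0.648)·m_A, so m_A = 204.74/0.6941 = 294.97 kg/s.
C = 294.97 + 177.53 = 472.5 kg/s.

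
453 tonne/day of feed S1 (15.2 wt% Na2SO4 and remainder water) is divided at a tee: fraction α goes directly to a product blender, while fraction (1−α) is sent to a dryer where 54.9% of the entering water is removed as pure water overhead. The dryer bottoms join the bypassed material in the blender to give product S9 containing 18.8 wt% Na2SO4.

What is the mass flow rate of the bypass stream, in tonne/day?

266.7 tonne/day

All 453×0.152 = 68.856 tonne/day of Na2SO4 reaches S9, so S9 = 68.856/0.188 = 366.26 tonne/day and vapour = 86.745 tonne/day.
The evaporator receives (1−α)·453 of feed at 0.848 water and removes 0.549 of that water:
0.549×0.848×(1−α)×453 = 86.745
(1−α) = 86.745/210.9 = 0.4113;  α = 0.5887.
Bypass flow = 0.5887×453 = 266.67 tonne/day.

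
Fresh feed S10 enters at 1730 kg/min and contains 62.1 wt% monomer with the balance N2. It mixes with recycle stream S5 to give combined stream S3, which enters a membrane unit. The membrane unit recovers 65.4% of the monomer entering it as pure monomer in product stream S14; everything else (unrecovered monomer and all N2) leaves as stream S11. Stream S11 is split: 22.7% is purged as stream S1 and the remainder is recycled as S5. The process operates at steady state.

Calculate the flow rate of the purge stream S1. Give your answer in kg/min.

770.9 kg/min

N2 enters only via S10 and leaves only via the purge: 1730×0.379 = 0.227×(N2 in S11), and the membrane unit passes all N2, so N2 in S3 = N2 in S11 = 2888.4 kg/min.
monomer in S3: m_A = 1730×0.621 + (1−0.227)·(1−0.654)·m_A, so m_A = 1074.3/0.7325 = 1466.6 kg/min.
S11 = (1−0.654)×1466.6 + 2888.4 = 3395.9 kg/min.
Purge S1 = 0.227×3395.9 = 770.86 kg/min.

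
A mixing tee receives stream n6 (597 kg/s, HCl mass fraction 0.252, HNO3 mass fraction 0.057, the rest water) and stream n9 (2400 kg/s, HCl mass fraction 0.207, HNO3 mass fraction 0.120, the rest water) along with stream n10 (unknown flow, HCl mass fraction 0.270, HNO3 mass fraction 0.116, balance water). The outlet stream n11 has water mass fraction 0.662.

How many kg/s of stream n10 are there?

910.7 kg/s

Let n10 be the unknown flow. Total out = 2997 + n10.
water balance: 2027.7 + 0.614·n10 = 0.662·(2997 + n10)
(0.614 − 0.662)·n10 = 0.662×2997 − 2027.7 = -43.713
n10 = -43.713 / -0.048 = 910.69 kg/s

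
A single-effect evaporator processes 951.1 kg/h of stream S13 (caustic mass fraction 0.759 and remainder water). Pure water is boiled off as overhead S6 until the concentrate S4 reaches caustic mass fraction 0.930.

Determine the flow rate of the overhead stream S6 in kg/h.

caustic is conserved: 951.1×0.759 = 721.88 kg/h all reports to the concentrate.
Concentrate = 721.88/(target fraction) = 776.22 kg/h.
Overhead = 951.1 − 776.22 = 174.88 kg/h.

174.9 kg/h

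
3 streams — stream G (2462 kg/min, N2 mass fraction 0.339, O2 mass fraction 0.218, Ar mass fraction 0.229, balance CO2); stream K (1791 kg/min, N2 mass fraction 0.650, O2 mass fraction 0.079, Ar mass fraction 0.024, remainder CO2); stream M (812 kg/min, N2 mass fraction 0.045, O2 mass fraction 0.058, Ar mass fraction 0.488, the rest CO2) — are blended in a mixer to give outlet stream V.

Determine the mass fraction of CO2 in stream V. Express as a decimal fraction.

Total flow out = 2462 + 1791 + 812 = 5065 kg/min.
CO2 in = 2462×0.214 + 1791×0.247 + 812×0.409 = 1301.4 kg/min.
CO2 mass fraction in V = 1301.4/5065 = 0.257.

0.257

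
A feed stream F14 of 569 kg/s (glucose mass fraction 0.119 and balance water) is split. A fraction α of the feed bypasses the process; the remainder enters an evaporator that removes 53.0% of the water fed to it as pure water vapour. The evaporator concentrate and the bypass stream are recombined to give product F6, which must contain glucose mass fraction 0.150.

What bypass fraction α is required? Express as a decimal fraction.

0.557

All 569×0.119 = 67.711 kg/s of glucose reaches F6, so F6 = 67.711/0.150 = 451.41 kg/s and vapour = 117.59 kg/s.
The evaporator receives (1−α)·569 of feed at 0.881 water and removes 0.530 of that water:
0.530×0.881×(1−α)×569 = 117.59
(1−α) = 117.59/265.68 = 0.4426;  α = 0.5574.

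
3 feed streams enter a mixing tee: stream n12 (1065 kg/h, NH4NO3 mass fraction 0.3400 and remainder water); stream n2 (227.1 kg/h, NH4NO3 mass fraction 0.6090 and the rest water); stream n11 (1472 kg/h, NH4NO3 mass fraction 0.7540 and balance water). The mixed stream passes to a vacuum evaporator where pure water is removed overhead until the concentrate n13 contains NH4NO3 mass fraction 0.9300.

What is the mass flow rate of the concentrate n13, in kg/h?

1731 kg/h

NH4NO3 entering = 1065×0.340 + 227.1×0.609 + 1472×0.754 = 1610.3 kg/h.
All NH4NO3 reports to n13, so n13 = 1610.3/0.930 = 1731.5 kg/h.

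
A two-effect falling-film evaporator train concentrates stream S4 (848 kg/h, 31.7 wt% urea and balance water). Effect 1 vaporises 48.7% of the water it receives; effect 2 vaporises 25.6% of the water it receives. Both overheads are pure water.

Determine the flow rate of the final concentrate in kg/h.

water in feed = 848×0.683 = 579.18 kg/h.
After stage 1: water left = (1−0.487)×579.18 = 297.12; stream total = 565.94 kg/h.
After stage 2: water left = (1−0.256)×297.12 = 221.06; final concentrate = 489.87 kg/h.

489.9 kg/h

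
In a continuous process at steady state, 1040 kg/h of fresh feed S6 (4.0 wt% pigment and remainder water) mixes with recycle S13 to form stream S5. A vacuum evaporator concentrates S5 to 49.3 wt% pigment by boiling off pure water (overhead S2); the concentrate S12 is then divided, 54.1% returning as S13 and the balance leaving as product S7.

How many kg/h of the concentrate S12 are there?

183.8 kg/h

Overall pigment balance (none leaves overhead): pigment in fresh feed = pigment in product, i.e. 1040×0.040 = (1−0.541)·S12·0.493.
S12 = 41.6/(0.493×0.459) = 183.84 kg/h.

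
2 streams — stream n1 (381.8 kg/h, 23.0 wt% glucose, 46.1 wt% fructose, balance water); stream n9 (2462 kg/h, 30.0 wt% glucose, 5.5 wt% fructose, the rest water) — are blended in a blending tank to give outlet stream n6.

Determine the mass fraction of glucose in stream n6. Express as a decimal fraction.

0.291

Total flow out = 381.8 + 2462 = 2843.8 kg/h.
glucose in = 381.8×0.230 + 2462×0.300 = 826.41 kg/h.
glucose mass fraction in n6 = 826.41/2843.8 = 0.291.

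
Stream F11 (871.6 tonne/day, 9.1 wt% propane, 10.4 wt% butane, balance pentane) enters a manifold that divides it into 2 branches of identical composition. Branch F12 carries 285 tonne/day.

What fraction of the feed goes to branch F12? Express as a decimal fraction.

0.327

Fraction to F12 = 285/871.6 = 0.3270.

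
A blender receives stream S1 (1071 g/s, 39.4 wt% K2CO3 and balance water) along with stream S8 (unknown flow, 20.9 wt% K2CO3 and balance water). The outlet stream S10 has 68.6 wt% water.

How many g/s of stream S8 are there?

816 g/s

Let S8 be the unknown flow. Total out = 1071 + S8.
water balance: 649.03 + 0.791·S8 = 0.686·(1071 + S8)
(0.791 − 0.686)·S8 = 0.686×1071 − 649.03 = 85.68
S8 = 85.68 / 0.105 = 816 g/s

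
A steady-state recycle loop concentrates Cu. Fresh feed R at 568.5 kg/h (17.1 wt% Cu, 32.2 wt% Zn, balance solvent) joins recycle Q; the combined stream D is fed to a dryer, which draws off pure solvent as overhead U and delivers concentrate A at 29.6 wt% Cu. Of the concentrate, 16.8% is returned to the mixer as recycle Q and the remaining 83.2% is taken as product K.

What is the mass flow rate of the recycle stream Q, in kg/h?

Overall Cu balance (none leaves overhead): Cu in fresh feed = Cu in product, i.e. 568.5×0.171 = (1−0.168)·A·0.296.
A = 97.214/(0.296×0.832) = 394.74 kg/h.
Recycle Q = 0.168×394.74 = 66.316 kg/h.

66.32 kg/h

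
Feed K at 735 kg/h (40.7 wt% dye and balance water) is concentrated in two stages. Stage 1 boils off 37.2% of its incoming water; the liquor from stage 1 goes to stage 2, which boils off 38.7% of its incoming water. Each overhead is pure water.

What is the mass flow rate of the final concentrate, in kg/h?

water in feed = 735×0.593 = 435.85 kg/h.
After stage 1: water left = (1−0.372)×435.85 = 273.72; stream total = 572.86 kg/h.
After stage 2: water left = (1−0.387)×273.72 = 167.79; final concentrate = 466.93 kg/h.

466.9 kg/h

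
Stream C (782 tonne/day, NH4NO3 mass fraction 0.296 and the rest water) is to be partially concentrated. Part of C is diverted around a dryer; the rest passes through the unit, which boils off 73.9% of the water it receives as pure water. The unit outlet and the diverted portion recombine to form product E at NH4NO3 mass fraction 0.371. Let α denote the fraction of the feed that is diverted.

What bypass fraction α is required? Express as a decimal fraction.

All 782×0.296 = 231.47 tonne/day of NH4NO3 reaches E, so E = 231.47/0.371 = 623.91 tonne/day and vapour = 158.09 tonne/day.
The evaporator receives (1−α)·782 of feed at 0.704 water and removes 0.739 of that water:
0.739×0.704×(1−α)×782 = 158.09
(1−α) = 158.09/406.84 = 0.3886;  α = 0.6114.

0.611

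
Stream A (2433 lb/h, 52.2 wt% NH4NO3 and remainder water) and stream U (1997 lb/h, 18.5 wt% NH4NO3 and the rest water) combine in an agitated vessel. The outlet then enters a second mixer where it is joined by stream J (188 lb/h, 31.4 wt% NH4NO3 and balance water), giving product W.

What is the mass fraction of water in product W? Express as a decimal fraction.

Overall, product flow = 4618 lb/h.
water in = 2433×0.478 + 1997×0.815 + 188×0.686 = 2919.5 lb/h.
water fraction in W = 0.632.

0.632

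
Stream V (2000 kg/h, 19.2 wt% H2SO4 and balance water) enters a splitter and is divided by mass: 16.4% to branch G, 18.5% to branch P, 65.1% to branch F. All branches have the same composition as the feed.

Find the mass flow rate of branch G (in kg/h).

328 kg/h

Branch G flow = 0.164×2000 = 328 kg/h.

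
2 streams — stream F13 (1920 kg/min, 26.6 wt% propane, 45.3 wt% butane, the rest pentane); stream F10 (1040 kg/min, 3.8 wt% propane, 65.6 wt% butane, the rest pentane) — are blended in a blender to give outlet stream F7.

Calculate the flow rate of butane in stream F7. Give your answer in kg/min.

butane out = butane in = 1920×0.453 + 1040×0.656 = 1552 kg/min.

1552 kg/min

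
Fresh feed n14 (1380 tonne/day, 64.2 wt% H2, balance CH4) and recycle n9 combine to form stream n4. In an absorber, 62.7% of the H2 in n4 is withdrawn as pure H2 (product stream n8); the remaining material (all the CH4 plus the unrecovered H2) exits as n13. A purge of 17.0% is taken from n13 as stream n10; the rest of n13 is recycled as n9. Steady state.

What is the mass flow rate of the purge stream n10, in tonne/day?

575.4 tonne/day

CH4 enters only via n14 and leaves only via the purge: 1380×0.358 = 0.170×(CH4 in n13), and the absorber passes all CH4, so CH4 in n4 = CH4 in n13 = 2906.1 tonne/day.
H2 in n4: m_A = 1380×0.642 + (1−0.170)·(1−0.627)·m_A, so m_A = 885.96/0.6904 = 1283.2 tonne/day.
n13 = (1−0.627)×1283.2 + 2906.1 = 3384.8 tonne/day.
Purge n10 = 0.170×3384.8 = 575.41 tonne/day.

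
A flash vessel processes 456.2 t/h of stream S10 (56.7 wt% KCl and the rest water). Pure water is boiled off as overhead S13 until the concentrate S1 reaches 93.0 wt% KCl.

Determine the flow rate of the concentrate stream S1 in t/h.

278.1 t/h

KCl is conserved: 456.2×0.567 = 258.67 t/h all reports to the concentrate.
Concentrate = 258.67/(target fraction) = 278.13 t/h.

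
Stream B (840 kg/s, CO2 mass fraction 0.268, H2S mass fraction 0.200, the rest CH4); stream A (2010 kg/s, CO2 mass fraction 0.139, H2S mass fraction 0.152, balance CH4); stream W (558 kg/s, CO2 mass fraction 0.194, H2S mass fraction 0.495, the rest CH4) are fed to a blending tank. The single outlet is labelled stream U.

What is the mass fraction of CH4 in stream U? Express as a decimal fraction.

0.600

Total flow out = 840 + 2010 + 558 = 3408 kg/s.
CH4 in = 840×0.532 + 2010×0.709 + 558×0.311 = 2045.5 kg/s.
CH4 mass fraction in U = 2045.5/3408 = 0.600.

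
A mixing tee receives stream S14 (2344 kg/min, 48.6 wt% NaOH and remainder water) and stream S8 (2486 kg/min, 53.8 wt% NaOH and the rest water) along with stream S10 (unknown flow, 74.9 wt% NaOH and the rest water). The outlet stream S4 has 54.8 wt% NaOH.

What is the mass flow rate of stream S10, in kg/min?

846.7 kg/min

Let S10 be the unknown flow. Total out = 4830 + S10.
NaOH balance: 2476.7 + 0.749·S10 = 0.548·(4830 + S10)
(0.749 − 0.548)·S10 = 0.548×4830 − 2476.7 = 170.19
S10 = 170.19 / 0.201 = 846.71 kg/min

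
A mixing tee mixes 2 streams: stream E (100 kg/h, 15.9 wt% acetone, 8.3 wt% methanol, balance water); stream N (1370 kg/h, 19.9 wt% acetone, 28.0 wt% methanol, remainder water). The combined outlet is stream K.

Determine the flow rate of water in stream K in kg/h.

789.6 kg/h

water out = water in = 100×0.758 + 1370×0.521 = 789.57 kg/h.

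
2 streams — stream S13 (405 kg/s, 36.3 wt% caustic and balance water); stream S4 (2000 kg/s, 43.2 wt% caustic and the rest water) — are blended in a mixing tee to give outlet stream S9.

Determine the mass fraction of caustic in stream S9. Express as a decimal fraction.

0.420

Total flow out = 405 + 2000 = 2405 kg/s.
caustic in = 405×0.363 + 2000×0.432 = 1011 kg/s.
caustic mass fraction in S9 = 1011/2405 = 0.420.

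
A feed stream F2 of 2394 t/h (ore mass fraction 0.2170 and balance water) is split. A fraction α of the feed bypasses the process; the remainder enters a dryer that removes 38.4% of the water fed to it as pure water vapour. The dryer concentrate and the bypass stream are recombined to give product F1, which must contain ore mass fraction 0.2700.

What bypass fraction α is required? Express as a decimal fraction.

All 2394×0.217 = 519.5 t/h of ore reaches F1, so F1 = 519.5/0.270 = 1924.1 t/h and vapour = 469.93 t/h.
The evaporator receives (1−α)·2394 of feed at 0.783 water and removes 0.384 of that water:
0.384×0.783×(1−α)×2394 = 469.93
(1−α) = 469.93/719.81 = 0.6529;  α = 0.3471.

0.347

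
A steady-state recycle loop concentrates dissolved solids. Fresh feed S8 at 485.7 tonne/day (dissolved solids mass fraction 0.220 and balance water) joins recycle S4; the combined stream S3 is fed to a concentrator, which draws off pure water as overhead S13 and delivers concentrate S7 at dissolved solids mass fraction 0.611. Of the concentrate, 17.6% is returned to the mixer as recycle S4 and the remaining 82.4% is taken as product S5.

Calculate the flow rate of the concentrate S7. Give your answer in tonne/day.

212.2 tonne/day

Overall dissolved solids balance (none leaves overhead): dissolved solids in fresh feed = dissolved solids in product, i.e. 485.7×0.220 = (1−0.176)·S7·0.611.
S7 = 106.85/(0.611×0.824) = 212.24 tonne/day.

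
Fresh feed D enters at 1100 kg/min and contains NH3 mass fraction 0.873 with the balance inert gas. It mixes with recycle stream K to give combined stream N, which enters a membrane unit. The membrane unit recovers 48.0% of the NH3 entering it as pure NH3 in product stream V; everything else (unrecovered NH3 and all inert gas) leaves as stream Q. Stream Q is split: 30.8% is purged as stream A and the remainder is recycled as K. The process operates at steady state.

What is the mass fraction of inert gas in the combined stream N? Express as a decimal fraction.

0.232

inert gas enters only via D and leaves only via the purge: 1100×0.127 = 0.308×(inert gas in Q), and the membrane unit passes all inert gas, so inert gas in N = inert gas in Q = 453.57 kg/min.
NH3 in N: m_A = 1100×0.873 + (1−0.308)·(1−0.480)·m_A, so m_A = 960.3/0.6402 = 1500.1 kg/min.
N = 1500.1 + 453.57 = 1953.7 kg/min.
inert gas fraction in N = 453.57/1953.7 = 0.232.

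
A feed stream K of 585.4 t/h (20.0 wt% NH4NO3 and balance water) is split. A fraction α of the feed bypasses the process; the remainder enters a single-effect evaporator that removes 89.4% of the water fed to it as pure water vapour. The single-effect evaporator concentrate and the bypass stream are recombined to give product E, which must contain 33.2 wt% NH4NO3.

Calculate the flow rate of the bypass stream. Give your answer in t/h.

260 t/h

All 585.4×0.200 = 117.08 t/h of NH4NO3 reaches E, so E = 117.08/0.332 = 352.65 t/h and vapour = 232.75 t/h.
The evaporator receives (1−α)·585.4 of feed at 0.800 water and removes 0.894 of that water:
0.894×0.800×(1−α)×585.4 = 232.75
(1−α) = 232.75/418.68 = 0.5559;  α = 0.4441.
Bypass flow = 0.4441×585.4 = 259.97 t/h.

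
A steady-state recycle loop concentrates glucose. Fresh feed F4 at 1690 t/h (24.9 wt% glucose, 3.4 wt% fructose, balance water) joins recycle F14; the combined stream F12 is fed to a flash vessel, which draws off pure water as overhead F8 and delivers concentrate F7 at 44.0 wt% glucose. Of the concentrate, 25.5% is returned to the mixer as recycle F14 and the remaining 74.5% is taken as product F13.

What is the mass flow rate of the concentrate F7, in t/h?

Overall glucose balance (none leaves overhead): glucose in fresh feed = glucose in product, i.e. 1690×0.249 = (1−0.255)·F7·0.440.
F7 = 420.81/(0.440×0.745) = 1283.7 t/h.

1284 t/h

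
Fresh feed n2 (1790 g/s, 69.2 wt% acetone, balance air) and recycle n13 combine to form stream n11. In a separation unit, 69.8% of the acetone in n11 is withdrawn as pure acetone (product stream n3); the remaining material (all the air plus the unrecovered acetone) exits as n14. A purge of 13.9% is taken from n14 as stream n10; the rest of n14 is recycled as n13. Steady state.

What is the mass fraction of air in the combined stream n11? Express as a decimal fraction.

air enters only via n2 and leaves only via the purge: 1790×0.308 = 0.139×(air in n14), and the separation unit passes all air, so air in n11 = air in n14 = 3966.3 g/s.
acetone in n11: m_A = 1790×0.692 + (1−0.139)·(1−0.698)·m_A, so m_A = 1238.7/0.7400 = 1673.9 g/s.
n11 = 1673.9 + 3966.3 = 5640.3 g/s.
air fraction in n11 = 3966.3/5640.3 = 0.7032.

0.7032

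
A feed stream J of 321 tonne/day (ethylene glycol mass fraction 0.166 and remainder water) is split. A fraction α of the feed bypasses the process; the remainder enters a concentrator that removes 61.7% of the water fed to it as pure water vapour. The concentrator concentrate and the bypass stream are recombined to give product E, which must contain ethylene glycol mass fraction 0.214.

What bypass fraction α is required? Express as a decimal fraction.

All 321×0.166 = 53.286 tonne/day of ethylene glycol reaches E, so E = 53.286/0.214 = 249 tonne/day and vapour = 72 tonne/day.
The evaporator receives (1−α)·321 of feed at 0.834 water and removes 0.617 of that water:
0.617×0.834×(1−α)×321 = 72
(1−α) = 72/165.18 = 0.4359;  α = 0.5641.

0.564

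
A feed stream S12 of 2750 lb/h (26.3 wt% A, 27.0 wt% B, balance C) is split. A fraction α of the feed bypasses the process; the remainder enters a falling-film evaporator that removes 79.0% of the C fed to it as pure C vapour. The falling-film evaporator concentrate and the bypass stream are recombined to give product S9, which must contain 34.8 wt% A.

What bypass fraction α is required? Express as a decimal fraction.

0.338

All 2750×0.263 = 723.25 lb/h of A reaches S9, so S9 = 723.25/0.348 = 2078.3 lb/h and vapour = 671.7 lb/h.
The evaporator receives (1−α)·2750 of feed at 0.467 C and removes 0.790 of that C:
0.790×0.467×(1−α)×2750 = 671.7
(1−α) = 671.7/1014.6 = 0.6621;  α = 0.3379.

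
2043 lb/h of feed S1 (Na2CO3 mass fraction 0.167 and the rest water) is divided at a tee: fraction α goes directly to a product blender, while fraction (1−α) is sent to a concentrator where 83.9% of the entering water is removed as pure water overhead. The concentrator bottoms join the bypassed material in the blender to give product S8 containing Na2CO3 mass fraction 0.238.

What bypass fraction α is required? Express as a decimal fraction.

0.573

All 2043×0.167 = 341.18 lb/h of Na2CO3 reaches S8, so S8 = 341.18/0.238 = 1433.5 lb/h and vapour = 609.47 lb/h.
The evaporator receives (1−α)·2043 of feed at 0.833 water and removes 0.839 of that water:
0.839×0.833×(1−α)×2043 = 609.47
(1−α) = 609.47/1427.8 = 0.4268;  α = 0.5732.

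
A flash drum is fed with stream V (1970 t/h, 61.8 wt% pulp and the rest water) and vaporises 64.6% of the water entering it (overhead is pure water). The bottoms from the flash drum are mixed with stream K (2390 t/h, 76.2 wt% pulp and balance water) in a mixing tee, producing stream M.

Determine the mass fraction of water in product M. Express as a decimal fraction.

0.216

Vapour removed = 0.646×0.382×1970 = 486.14 t/h; concentrate = 1483.9 t/h.
water reaching the mixer = 266.4 (from concentrate) + 2390×0.238 = 835.22 t/h.
Product flow = 1483.9 + 2390 = 3873.9 t/h; water fraction = 0.216.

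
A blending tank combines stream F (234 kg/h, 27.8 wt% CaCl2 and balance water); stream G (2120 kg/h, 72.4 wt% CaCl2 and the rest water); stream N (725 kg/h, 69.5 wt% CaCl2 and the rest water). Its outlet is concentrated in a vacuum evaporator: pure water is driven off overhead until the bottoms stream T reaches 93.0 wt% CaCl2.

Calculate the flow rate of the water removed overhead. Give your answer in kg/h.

CaCl2 entering = 234×0.278 + 2120×0.724 + 725×0.695 = 2103.8 kg/h.
All CaCl2 reports to T, so T = 2103.8/0.930 = 2262.2 kg/h.
Total feed = 3079 kg/h; overhead = 3079 − 2262.2 = 816.84 kg/h.

816.8 kg/h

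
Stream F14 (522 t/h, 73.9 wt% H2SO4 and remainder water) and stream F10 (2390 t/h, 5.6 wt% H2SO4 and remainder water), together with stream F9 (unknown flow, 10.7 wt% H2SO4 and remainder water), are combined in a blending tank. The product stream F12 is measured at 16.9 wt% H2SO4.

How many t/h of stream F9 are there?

443.1 t/h

Let F9 be the unknown flow. Total out = 2912 + F9.
H2SO4 balance: 519.6 + 0.107·F9 = 0.169·(2912 + F9)
(0.107 − 0.169)·F9 = 0.169×2912 − 519.6 = -27.47
F9 = -27.47 / -0.062 = 443.06 t/h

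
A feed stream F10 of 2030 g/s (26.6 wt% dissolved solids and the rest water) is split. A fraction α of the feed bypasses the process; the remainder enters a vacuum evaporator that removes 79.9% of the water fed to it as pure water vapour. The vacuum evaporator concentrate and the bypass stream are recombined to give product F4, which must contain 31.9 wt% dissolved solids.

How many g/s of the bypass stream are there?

1455 g/s

All 2030×0.266 = 539.98 g/s of dissolved solids reaches F4, so F4 = 539.98/0.319 = 1692.7 g/s and vapour = 337.27 g/s.
The evaporator receives (1−α)·2030 of feed at 0.734 water and removes 0.799 of that water:
0.799×0.734×(1−α)×2030 = 337.27
(1−α) = 337.27/1190.5 = 0.2833;  α = 0.7167.
Bypass flow = 0.7167×2030 = 1454.9 g/s.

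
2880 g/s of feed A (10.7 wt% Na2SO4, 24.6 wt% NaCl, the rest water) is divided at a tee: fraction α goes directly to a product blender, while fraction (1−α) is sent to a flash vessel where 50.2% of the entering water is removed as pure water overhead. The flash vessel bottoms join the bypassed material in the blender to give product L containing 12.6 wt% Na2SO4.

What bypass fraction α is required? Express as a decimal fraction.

0.536

All 2880×0.107 = 308.16 g/s of Na2SO4 reaches L, so L = 308.16/0.126 = 2445.7 g/s and vapour = 434.29 g/s.
The evaporator receives (1−α)·2880 of feed at 0.647 water and removes 0.502 of that water:
0.502×0.647×(1−α)×2880 = 434.29
(1−α) = 434.29/935.41 = 0.4643;  α = 0.5357.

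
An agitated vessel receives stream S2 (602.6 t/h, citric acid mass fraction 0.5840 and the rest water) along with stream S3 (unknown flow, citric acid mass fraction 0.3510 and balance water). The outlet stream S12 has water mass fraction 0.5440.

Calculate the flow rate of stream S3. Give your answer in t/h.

Let S3 be the unknown flow. Total out = 602.6 + S3.
water balance: 250.68 + 0.649·S3 = 0.544·(602.6 + S3)
(0.649 − 0.544)·S3 = 0.544×602.6 − 250.68 = 77.133
S3 = 77.133 / 0.105 = 734.6 t/h

734.6 t/h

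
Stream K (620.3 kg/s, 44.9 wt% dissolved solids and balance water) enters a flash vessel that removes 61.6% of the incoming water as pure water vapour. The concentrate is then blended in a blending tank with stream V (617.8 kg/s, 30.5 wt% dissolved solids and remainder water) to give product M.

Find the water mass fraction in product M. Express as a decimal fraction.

Vapour removed = 0.616×0.551×620.3 = 210.54 kg/s; concentrate = 409.76 kg/s.
water reaching the mixer = 131.25 (from concentrate) + 617.8×0.695 = 560.62 kg/s.
Product flow = 409.76 + 617.8 = 1027.6 kg/s; water fraction = 0.5456.

0.5456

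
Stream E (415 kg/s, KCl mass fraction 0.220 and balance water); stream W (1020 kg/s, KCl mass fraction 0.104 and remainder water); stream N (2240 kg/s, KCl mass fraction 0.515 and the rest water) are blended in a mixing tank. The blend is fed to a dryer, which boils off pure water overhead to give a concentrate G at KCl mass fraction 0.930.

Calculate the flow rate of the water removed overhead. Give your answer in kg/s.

2222 kg/s

KCl entering = 415×0.220 + 1020×0.104 + 2240×0.515 = 1351 kg/s.
All KCl reports to G, so G = 1351/0.930 = 1452.7 kg/s.
Total feed = 3675 kg/s; overhead = 3675 − 1452.7 = 2222.3 kg/s.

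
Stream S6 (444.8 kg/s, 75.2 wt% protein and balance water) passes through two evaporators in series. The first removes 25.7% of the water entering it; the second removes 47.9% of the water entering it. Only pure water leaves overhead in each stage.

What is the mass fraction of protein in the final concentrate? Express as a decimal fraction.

0.8868

water in feed = 444.8×0.248 = 110.31 kg/s.
After stage 1: water left = (1−0.257)×110.31 = 81.961; stream total = 416.45 kg/s.
After stage 2: water left = (1−0.479)×81.961 = 42.701; final concentrate = 377.19 kg/s.
protein fraction = 334.49/377.19 = 0.8868.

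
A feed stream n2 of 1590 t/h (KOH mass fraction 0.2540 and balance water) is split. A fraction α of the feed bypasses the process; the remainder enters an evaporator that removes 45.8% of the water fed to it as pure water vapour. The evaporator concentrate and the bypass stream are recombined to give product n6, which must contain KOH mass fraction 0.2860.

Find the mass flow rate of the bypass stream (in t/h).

1069 t/h

All 1590×0.254 = 403.86 t/h of KOH reaches n6, so n6 = 403.86/0.286 = 1412.1 t/h and vapour = 177.9 t/h.
The evaporator receives (1−α)·1590 of feed at 0.746 water and removes 0.458 of that water:
0.458×0.746×(1−α)×1590 = 177.9
(1−α) = 177.9/543.25 = 0.3275;  α = 0.6725.
Bypass flow = 0.6725×1590 = 1069.3 t/h.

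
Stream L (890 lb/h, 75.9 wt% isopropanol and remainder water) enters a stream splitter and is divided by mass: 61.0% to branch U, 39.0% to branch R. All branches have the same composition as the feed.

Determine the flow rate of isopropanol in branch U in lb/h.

Branch U total = 0.610×890 = 542.9 lb/h.
isopropanol in U = 0.759×542.9 = 412.06 lb/h.

412.1 lb/h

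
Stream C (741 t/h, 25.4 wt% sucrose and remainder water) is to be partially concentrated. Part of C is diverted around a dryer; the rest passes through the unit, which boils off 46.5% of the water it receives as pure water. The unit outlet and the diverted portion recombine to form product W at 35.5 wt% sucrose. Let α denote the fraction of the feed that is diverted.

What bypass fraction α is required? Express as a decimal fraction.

0.180

All 741×0.254 = 188.21 t/h of sucrose reaches W, so W = 188.21/0.355 = 530.18 t/h and vapour = 210.82 t/h.
The evaporator receives (1−α)·741 of feed at 0.746 water and removes 0.465 of that water:
0.465×0.746×(1−α)×741 = 210.82
(1−α) = 210.82/257.05 = 0.8202;  α = 0.1798.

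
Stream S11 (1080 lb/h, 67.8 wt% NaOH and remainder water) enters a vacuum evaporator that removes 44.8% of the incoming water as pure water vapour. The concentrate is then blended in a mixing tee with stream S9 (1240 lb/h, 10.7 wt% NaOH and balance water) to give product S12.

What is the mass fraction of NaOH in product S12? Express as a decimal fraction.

0.400

Vapour removed = 0.448×0.322×1080 = 155.8 lb/h; concentrate = 924.2 lb/h.
NaOH reaching the mixer = 732.24 (from concentrate) + 1240×0.107 = 864.92 lb/h.
Product flow = 924.2 + 1240 = 2164.2 lb/h; NaOH fraction = 0.400.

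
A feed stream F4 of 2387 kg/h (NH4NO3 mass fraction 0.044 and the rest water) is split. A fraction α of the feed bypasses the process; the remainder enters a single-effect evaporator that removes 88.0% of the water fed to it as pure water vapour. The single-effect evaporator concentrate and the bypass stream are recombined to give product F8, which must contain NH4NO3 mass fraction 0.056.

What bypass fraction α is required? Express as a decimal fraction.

All 2387×0.044 = 105.03 kg/h of NH4NO3 reaches F8, so F8 = 105.03/0.056 = 1875.5 kg/h and vapour = 511.5 kg/h.
The evaporator receives (1−α)·2387 of feed at 0.956 water and removes 0.880 of that water:
0.880×0.956×(1−α)×2387 = 511.5
(1−α) = 511.5/2008.1 = 0.2547;  α = 0.7453.

0.745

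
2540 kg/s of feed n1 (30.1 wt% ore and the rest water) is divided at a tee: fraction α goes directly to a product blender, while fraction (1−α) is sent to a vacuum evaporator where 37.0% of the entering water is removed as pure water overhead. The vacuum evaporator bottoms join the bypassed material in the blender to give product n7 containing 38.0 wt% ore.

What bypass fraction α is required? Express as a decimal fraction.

0.196

All 2540×0.301 = 764.54 kg/s of ore reaches n7, so n7 = 764.54/0.380 = 2011.9 kg/s and vapour = 528.05 kg/s.
The evaporator receives (1−α)·2540 of feed at 0.699 water and removes 0.370 of that water:
0.370×0.699×(1−α)×2540 = 528.05
(1−α) = 528.05/656.92 = 0.8038;  α = 0.1962.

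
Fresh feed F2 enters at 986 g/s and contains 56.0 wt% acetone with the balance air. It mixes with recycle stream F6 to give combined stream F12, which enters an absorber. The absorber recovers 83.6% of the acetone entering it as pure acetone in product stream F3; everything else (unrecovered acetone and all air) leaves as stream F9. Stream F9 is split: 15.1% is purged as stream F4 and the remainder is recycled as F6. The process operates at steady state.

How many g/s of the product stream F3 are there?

536.3 g/s

acetone in F12: m_A = 986×0.560 + (1−0.151)·(1−0.836)·m_A, so m_A = 552.16/0.8608 = 641.48 g/s.
Product F3 = 0.836×641.48 = 536.27 g/s.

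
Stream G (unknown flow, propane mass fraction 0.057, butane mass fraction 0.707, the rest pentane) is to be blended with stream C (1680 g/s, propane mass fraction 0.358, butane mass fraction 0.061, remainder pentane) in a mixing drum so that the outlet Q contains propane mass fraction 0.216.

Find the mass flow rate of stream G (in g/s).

1500 g/s

Let G be the unknown flow. Total out = 1680 + G.
propane balance: 601.44 + 0.057·G = 0.216·(1680 + G)
(0.057 − 0.216)·G = 0.216×1680 − 601.44 = -238.56
G = -238.56 / -0.159 = 1500.4 g/s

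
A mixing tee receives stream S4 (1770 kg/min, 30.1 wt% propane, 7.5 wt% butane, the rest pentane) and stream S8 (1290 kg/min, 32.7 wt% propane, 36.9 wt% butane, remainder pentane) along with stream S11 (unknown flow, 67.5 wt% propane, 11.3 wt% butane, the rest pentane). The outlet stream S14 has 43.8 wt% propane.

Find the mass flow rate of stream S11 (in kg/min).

1627 kg/min

Let S11 be the unknown flow. Total out = 3060 + S11.
propane balance: 954.6 + 0.675·S11 = 0.438·(3060 + S11)
(0.675 − 0.438)·S11 = 0.438×3060 − 954.6 = 385.68
S11 = 385.68 / 0.237 = 1627.3 kg/min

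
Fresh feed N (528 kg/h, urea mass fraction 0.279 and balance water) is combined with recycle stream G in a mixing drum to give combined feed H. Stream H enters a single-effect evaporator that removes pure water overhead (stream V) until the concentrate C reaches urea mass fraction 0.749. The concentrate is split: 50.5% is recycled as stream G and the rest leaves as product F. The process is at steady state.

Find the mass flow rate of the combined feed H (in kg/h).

728.7 kg/h

Overall urea balance (none leaves overhead): urea in fresh feed = urea in product, i.e. 528×0.279 = (1−0.505)·C·0.749.
C = 147.31/(0.749×0.495) = 397.33 kg/h.
Recycle G = 0.505×397.33 = 200.65 kg/h.
Combined feed H = 528 + 200.65 = 728.65 kg/h.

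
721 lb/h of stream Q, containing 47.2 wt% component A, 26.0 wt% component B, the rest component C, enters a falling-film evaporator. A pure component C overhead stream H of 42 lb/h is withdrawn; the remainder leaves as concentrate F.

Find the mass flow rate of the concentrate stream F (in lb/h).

Concentrate = 721 − 42 = 679 lb/h.

679 lb/h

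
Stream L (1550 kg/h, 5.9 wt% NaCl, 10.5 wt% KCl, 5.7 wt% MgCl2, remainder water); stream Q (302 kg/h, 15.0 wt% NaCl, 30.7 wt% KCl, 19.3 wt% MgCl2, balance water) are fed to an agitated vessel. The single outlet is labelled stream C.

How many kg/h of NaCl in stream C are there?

136.8 kg/h

NaCl out = NaCl in = 1550×0.059 + 302×0.150 = 136.75 kg/h.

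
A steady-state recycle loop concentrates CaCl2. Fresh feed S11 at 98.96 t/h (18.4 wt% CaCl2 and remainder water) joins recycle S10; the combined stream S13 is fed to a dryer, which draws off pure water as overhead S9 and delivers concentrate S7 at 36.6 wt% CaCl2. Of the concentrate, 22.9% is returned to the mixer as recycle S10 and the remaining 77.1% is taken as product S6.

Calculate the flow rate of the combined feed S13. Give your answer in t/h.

Overall CaCl2 balance (none leaves overhead): CaCl2 in fresh feed = CaCl2 in product, i.e. 98.96×0.184 = (1−0.229)·S7·0.366.
S7 = 18.209/(0.366×0.771) = 64.527 t/h.
Recycle S10 = 0.229×64.527 = 14.777 t/h.
Combined feed S13 = 98.96 + 14.777 = 113.74 t/h.

113.7 t/h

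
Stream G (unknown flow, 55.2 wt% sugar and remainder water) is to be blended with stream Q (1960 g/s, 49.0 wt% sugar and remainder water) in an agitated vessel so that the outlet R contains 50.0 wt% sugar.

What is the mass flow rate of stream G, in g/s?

376.9 g/s

Let G be the unknown flow. Total out = 1960 + G.
sugar balance: 960.4 + 0.552·G = 0.500·(1960 + G)
(0.552 − 0.500)·G = 0.500×1960 − 960.4 = 19.6
G = 19.6 / 0.052 = 376.92 g/s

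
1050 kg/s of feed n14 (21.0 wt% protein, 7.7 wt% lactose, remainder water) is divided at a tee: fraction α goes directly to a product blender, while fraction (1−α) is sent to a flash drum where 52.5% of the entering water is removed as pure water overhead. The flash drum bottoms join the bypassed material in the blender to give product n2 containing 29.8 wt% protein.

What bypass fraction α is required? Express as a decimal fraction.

0.211

All 1050×0.210 = 220.5 kg/s of protein reaches n2, so n2 = 220.5/0.298 = 739.93 kg/s and vapour = 310.07 kg/s.
The evaporator receives (1−α)·1050 of feed at 0.713 water and removes 0.525 of that water:
0.525×0.713×(1−α)×1050 = 310.07
(1−α) = 310.07/393.04 = 0.7889;  α = 0.2111.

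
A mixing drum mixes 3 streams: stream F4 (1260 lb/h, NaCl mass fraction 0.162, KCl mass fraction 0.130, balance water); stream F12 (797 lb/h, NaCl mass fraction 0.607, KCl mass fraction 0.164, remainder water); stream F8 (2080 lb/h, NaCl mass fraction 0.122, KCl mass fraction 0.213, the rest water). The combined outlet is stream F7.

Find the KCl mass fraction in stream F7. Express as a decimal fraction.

Total flow out = 1260 + 797 + 2080 = 4137 lb/h.
KCl in = 1260×0.130 + 797×0.164 + 2080×0.213 = 737.55 lb/h.
KCl mass fraction in F7 = 737.55/4137 = 0.178.

0.178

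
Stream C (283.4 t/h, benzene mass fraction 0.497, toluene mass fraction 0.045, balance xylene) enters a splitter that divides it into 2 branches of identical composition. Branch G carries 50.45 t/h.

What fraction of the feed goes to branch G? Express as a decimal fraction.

0.178

Fraction to G = 50.45/283.4 = 0.1780.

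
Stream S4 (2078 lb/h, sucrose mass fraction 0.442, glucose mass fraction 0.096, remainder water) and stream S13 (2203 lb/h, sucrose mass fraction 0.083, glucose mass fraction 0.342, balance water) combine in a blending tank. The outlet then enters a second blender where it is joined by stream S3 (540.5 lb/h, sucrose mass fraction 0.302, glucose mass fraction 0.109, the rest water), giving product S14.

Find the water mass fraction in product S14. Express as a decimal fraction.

Overall, product flow = 4821.5 lb/h.
water in = 2078×0.462 + 2203×0.575 + 540.5×0.589 = 2545.1 lb/h.
water fraction in S14 = 0.528.

0.528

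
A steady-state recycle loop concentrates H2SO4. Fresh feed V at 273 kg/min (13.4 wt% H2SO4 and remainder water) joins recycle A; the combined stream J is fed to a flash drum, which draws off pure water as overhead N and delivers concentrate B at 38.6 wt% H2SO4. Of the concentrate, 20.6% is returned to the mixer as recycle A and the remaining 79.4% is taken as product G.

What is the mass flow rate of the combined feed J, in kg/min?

297.6 kg/min

Overall H2SO4 balance (none leaves overhead): H2SO4 in fresh feed = H2SO4 in product, i.e. 273×0.134 = (1−0.206)·B·0.386.
B = 36.582/(0.386×0.794) = 119.36 kg/min.
Recycle A = 0.206×119.36 = 24.588 kg/min.
Combined feed J = 273 + 24.588 = 297.59 kg/min.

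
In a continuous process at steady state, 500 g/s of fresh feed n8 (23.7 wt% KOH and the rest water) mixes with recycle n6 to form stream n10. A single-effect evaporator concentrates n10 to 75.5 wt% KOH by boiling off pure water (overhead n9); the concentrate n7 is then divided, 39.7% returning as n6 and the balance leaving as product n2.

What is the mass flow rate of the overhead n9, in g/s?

343 g/s

Overall KOH balance (none leaves overhead): KOH in fresh feed = KOH in product, i.e. 500×0.237 = (1−0.397)·n7·0.755.
n7 = 118.5/(0.755×0.603) = 260.29 g/s.
Recycle n6 = 0.397×260.29 = 103.33 g/s.
Combined feed n10 = 500 + 103.33 = 603.33 g/s.
Overhead n9 = n10 − n7 = 603.33 − 260.29 = 343.05 g/s.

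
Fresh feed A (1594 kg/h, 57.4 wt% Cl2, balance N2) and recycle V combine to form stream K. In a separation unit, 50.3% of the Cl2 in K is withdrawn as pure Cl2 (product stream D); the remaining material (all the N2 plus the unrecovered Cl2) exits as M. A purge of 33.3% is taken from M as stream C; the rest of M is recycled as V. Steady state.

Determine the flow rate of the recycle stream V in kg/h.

1814 kg/h

N2 enters only via A and leaves only via the purge: 1594×0.426 = 0.333×(N2 in M), and the separation unit passes all N2, so N2 in K = N2 in M = 2039.2 kg/h.
Cl2 in K: m_A = 1594×0.574 + (1−0.333)·(1−0.503)·m_A, so m_A = 914.96/0.6685 = 1368.7 kg/h.
M = (1−0.503)×1368.7 + 2039.2 = 2719.4 kg/h.
Recycle V = (1−0.333)×2719.4 = 1813.8 kg/h.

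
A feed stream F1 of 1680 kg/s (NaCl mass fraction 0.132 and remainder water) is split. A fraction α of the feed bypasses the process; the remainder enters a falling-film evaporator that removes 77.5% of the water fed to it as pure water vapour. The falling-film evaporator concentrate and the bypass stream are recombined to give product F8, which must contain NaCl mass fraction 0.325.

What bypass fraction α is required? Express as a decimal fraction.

0.117

All 1680×0.132 = 221.76 kg/s of NaCl reaches F8, so F8 = 221.76/0.325 = 682.34 kg/s and vapour = 997.66 kg/s.
The evaporator receives (1−α)·1680 of feed at 0.868 water and removes 0.775 of that water:
0.775×0.868×(1−α)×1680 = 997.66
(1−α) = 997.66/1130.1 = 0.8828;  α = 0.1172.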